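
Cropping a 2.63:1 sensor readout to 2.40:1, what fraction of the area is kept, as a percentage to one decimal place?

91.3%

The height stays; only width is cut (since 2.40:1 is narrower than 2.63:1).
Area ratio = (2.400)/(2.630) = 91.25% retained.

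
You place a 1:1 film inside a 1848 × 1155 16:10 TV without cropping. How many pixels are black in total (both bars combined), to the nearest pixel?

800415 pixels

1:1 is narrower than 16:10, so it spans the full height.
The film is 1155 × 1/1 ≈ 1155.0000 px wide.
Black = 1848 − 1155.0000 = 693.0000 px.
That's 693.0000 × 1155 ≈ 800415 black pixels.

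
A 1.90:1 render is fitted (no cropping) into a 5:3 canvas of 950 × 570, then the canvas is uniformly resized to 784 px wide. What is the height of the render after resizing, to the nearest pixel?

Fitted into 950×570, the render spans the width; its height is 950 / 1.900 ≈ 500.00 px.
Scaling 950 → 784 is ×0.8253, so the height becomes 500.00 × 0.8253 ≈ 412.63 px.

413 px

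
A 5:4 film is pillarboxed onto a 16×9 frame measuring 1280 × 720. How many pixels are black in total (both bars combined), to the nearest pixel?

273600 pixels

Since 1.250 < 1.778, the film is height-limited.
That makes the image 900.0000 px wide (720 × 5/4).
Black = 1280 − 900.0000 = 380.0000 px.
That's 380.0000 × 720 ≈ 273600 black pixels.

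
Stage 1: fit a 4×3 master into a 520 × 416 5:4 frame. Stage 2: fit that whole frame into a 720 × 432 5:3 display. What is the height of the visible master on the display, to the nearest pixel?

4×3 in 520×416: fills the width, so the master is 520.00 × 390.00.
The 5:4 canvas is height-limited in 720×432, giving 540.00 × 432.00; scale factor 1.0385.
So the master's height is 390.00 × 1.0385 ≈ 405.00.

405 px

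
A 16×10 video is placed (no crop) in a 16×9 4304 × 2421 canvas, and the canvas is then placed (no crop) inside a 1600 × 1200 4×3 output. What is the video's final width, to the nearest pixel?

1440 px

16×10 in 4304×2421: fills the height, so the video is 3873.60 × 2421.00.
Second fit — the 16×9 canvas into 1600×1200 spans the width: 1600.00 × 900.00 (×0.3717 from 4304×2421).
So the video's width is 3873.60 × 0.3717 ≈ 1440.00.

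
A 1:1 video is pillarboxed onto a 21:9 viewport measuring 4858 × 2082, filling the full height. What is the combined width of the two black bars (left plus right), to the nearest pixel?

That makes the image 2082.00 px wide (2082 × 1/1).
Leftover width: 4858 − 2082.00 = 2776.00 px.

2776 px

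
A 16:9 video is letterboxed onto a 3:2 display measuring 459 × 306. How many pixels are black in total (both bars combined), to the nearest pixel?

16:9 (1.778) > 3:2 (1.500), so the video fills the width.
That makes the image 258.1875 px tall (459 × 9/16).
Black = 306 − 258.1875 = 47.8125 px.
Across the 459-px span: 47.8125 × 459 ≈ 21946 px.

21946 pixels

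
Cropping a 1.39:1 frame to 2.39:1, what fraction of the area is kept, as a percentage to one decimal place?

Going from 1.39:1 to 2.39:1 means cutting height while keeping width.
Fraction kept = (1.390)/(2.390) ≈ 58.16%.

58.2%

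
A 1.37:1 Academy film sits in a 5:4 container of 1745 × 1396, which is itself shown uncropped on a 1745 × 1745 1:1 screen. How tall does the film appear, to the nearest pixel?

Inside the 1745×1396 canvas the film is width-limited at 1745.00 × 1273.72.
Second fit — the 5:4 canvas into 1745×1745 spans the width: 1745.00 × 1396.00 (×1.0000 from 1745×1396).
Applying the same ×1.0000: 1273.72 → 1273.72.

1274 px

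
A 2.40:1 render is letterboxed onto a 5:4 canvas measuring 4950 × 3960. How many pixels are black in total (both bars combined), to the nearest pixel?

2.40:1 is wider than 5:4, so it spans the full width.
The render is 4950 / 2.400 ≈ 2062.5000 px tall.
3960 − 2062.5000 = 1897.5000 px of bars.
That's 1897.5000 × 4950 ≈ 9392625 black pixels.

9392625 pixels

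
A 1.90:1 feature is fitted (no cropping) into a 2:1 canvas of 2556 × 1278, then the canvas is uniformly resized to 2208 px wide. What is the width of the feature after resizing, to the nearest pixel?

In the 2556×1278 frame the feature fills the height: width = 1278 × 1.900 ≈ 2428.20 px.
Resizing to 2208 px wide multiplies everything by 0.8638: 2428.20 → 2097.60 px.

2098 px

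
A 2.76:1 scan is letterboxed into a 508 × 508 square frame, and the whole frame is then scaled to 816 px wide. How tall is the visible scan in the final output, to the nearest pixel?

Fitted into 508×508, the scan spans the width; its height is 508 / 2.760 ≈ 184.06 px.
The frame scales by 816/508 = 1.6063; 184.06 × 1.6063 ≈ 295.65 px.

296 px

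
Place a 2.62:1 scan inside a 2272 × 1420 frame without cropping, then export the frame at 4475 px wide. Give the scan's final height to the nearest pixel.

1708 px

At 2272×1420 the scan is width-limited, so height = 2272 / 2.620 ≈ 867.18 px.
The frame scales by 4475/2272 = 1.9696; 867.18 × 1.9696 ≈ 1708.02 px.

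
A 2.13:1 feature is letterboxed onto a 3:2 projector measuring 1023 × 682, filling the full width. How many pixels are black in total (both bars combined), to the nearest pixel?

The feature is 1023 / 2.130 ≈ 480.2817 px tall.
682 − 480.2817 = 201.7183 px of bars.
That's 201.7183 × 1023 ≈ 206358 black pixels.

206358 pixels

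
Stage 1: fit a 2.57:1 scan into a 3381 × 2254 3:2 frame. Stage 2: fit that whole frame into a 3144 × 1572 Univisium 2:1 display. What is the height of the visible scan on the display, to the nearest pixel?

918 px

Inside the 3381×2254 canvas the scan is width-limited at 3381.00 × 1315.56.
The 3:2 canvas is height-limited in 3144×1572, giving 2358.00 × 1572.00; scale factor 0.6974.
So the scan's height is 1315.56 × 0.6974 ≈ 917.51.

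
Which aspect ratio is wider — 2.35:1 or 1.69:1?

2.35 and 1.69; 2.35 > 1.69.

2.35:1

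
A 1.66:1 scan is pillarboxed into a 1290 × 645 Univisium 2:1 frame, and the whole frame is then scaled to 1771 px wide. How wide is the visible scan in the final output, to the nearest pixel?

1470 px

In the 1290×645 frame the scan fills the height: width = 645 × 1.660 ≈ 1070.70 px.
The frame scales by 1771/1290 = 1.3729; 1070.70 × 1.3729 ≈ 1469.93 px.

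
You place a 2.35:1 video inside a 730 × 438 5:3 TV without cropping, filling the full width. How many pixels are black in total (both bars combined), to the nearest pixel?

Content height = 730 / 2.350 ≈ 310.6383 px.
438 − 310.6383 = 127.3617 px of bars.
Bar area = 127.3617 × 730 ≈ 92974 px.

92974 pixels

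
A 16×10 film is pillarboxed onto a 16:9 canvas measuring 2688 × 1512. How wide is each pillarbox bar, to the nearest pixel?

134 px

Since 1.600 < 1.778, the film is height-limited.
That makes the image 2419.20 px wide (1512 × 16/10).
Black = 2688 − 2419.20 = 268.80 px, or 134.40 per bar.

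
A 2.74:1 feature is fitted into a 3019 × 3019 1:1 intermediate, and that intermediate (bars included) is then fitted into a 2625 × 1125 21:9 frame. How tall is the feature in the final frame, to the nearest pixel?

411 px

2.74:1 in 3019×3019: fills the width, so the feature is 3019.00 × 1101.82.
The 1:1 canvas is height-limited in 2625×1125, giving 1125.00 × 1125.00; scale factor 0.3726.
Applying the same ×0.3726: 1101.82 → 410.58.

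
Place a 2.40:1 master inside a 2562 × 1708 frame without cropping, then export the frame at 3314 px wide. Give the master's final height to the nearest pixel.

1381 px

Fitted into 2562×1708, the master spans the width; its height is 2562 / 2.400 ≈ 1067.50 px.
Scaling 2562 → 3314 is ×1.2935, so the height becomes 1067.50 × 1.2935 ≈ 1380.83 px.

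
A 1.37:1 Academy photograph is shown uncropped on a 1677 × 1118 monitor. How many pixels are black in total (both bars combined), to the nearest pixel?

1.37:1 Academy is narrower than 3×2, so it spans the full height.
That makes the image 1531.6600 px wide (1118 × 1.370).
1677 − 1531.6600 = 145.3400 px of bars.
Bar area = 145.3400 × 1118 ≈ 162490 px.

162490 pixels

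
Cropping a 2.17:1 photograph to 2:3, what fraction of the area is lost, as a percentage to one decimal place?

69.3%

2:3 is narrower than 2.17:1, so the crop keeps the full height and trims the width.
Fraction kept = (0.667)/(2.170) ≈ 30.72%, so 69.28% is lost.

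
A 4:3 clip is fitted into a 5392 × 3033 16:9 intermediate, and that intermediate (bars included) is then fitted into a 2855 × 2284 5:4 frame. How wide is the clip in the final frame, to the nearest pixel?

First fit — 4:3 into 5392×3033 spans the height: 4044.00 × 3033.00.
16:9 in 2855×2284: fills the width, so the intermediate becomes 2855.00 × 1605.94 — a scale of ×0.5295.
So the clip's width is 4044.00 × 0.5295 ≈ 2141.25.

2141 px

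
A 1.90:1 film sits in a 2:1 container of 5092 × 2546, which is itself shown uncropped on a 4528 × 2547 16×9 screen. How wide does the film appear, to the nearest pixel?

First fit — 1.90:1 into 5092×2546 spans the height: 4837.40 × 2546.00.
2:1 in 4528×2547: fills the width, so the intermediate becomes 4528.00 × 2264.00 — a scale of ×0.8892.
Applying the same ×0.8892: 4837.40 → 4301.60.

4302 px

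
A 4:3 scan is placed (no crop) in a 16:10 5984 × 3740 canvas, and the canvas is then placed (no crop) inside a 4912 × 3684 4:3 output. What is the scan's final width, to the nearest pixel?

First fit — 4:3 into 5984×3740 spans the height: 4986.67 × 3740.00.
16:10 in 4912×3684: fills the width, so the intermediate becomes 4912.00 × 3070.00 — a scale of ×0.8209.
Applying the same ×0.8209: 4986.67 → 4093.33.

4093 px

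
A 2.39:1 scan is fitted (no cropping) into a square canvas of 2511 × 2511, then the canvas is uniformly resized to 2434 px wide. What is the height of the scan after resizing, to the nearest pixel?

In the 2511×2511 frame the scan fills the width: height = 2511 / 2.390 ≈ 1050.63 px.
Scaling 2511 → 2434 is ×0.9693, so the height becomes 1050.63 × 0.9693 ≈ 1018.41 px.

1018 px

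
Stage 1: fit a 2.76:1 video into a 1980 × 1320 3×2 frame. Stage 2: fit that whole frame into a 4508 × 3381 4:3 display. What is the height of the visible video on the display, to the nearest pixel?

1633 px

2.76:1 in 1980×1320: fills the width, so the video is 1980.00 × 717.39.
The 3×2 canvas is width-limited in 4508×3381, giving 4508.00 × 3005.33; scale factor 2.2768.
The video scales with it: height 717.39 × 2.2768 ≈ 1633.33.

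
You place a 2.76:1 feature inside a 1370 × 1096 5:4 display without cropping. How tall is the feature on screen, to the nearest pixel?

2.76:1 (2.760) > 5:4 (1.250), so the feature fills the width.
Content height = 1370 / 2.760 ≈ 496.38 px.

496 px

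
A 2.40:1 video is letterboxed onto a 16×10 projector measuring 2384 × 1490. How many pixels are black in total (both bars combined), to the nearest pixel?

2.40:1 (2.400) > 16×10 (1.600), so the video fills the width.
The video is 2384 / 2.400 ≈ 993.3333 px tall.
Black = 1490 − 993.3333 = 496.6667 px.
Across the 2384-px span: 496.6667 × 2384 ≈ 1184053 px.

1184053 pixels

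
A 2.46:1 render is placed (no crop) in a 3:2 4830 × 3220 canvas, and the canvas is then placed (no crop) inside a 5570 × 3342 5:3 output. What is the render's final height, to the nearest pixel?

2038 px

Inside the 4830×3220 canvas the render is width-limited at 4830.00 × 1963.41.
The 3:2 canvas is height-limited in 5570×3342, giving 5013.00 × 3342.00; scale factor 1.0379.
So the render's height is 1963.41 × 1.0379 ≈ 2037.80.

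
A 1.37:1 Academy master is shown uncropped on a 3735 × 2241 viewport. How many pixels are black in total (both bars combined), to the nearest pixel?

1.37:1 Academy is narrower than 5:3, so it spans the full height.
Content width = 2241 × 1.370 ≈ 3070.1700 px.
Black = 3735 − 3070.1700 = 664.8300 px.
Across the 2241-px span: 664.8300 × 2241 ≈ 1489884 px.

1489884 pixels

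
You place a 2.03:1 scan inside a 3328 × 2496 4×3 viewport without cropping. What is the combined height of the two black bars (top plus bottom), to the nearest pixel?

Since 2.030 > 1.333, the scan is width-limited.
Content height = 3328 / 2.030 ≈ 1639.41 px.
Black = 2496 − 1639.41 = 856.59 px.

857 px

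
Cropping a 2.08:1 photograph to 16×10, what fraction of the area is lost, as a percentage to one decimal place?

23.1%

16×10 is narrower than 2.08:1, so the crop keeps the full height and trims the width.
Area ratio = (1.600)/(2.080) = 76.92%; the remaining 23.08% is cropped out.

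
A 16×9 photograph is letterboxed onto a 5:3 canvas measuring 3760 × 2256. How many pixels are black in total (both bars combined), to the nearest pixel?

530160 pixels

16×9 (1.778) > 5:3 (1.667), so the photograph fills the width.
The photograph is 3760 × 9/16 ≈ 2115.0000 px tall.
2256 − 2115.0000 = 141.0000 px of bars.
Bar area = 141.0000 × 3760 ≈ 530160 px.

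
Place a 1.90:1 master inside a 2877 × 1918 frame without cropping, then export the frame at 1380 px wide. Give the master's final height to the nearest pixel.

In the 2877×1918 frame the master fills the width: height = 2877 / 1.900 ≈ 1514.21 px.
Scaling 2877 → 1380 is ×0.4797, so the height becomes 1514.21 × 0.4797 ≈ 726.32 px.

726 px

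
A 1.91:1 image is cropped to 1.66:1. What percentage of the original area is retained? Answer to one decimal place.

Going from 1.91:1 to 1.66:1 means cutting width while keeping height.
Fraction kept = (1.660)/(1.910) ≈ 86.91%.

86.9%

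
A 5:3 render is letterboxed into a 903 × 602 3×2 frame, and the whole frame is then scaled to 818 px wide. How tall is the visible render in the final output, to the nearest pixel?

In the 903×602 frame the render fills the width: height = 903 × 3/5 ≈ 541.80 px.
The frame scales by 818/903 = 0.9059; 541.80 × 0.9059 ≈ 490.80 px.

491 px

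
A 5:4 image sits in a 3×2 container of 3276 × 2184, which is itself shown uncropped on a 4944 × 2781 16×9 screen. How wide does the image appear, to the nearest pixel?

Inside the 3276×2184 canvas the image is height-limited at 2730.00 × 2184.00.
3×2 in 4944×2781: fills the height, so the intermediate becomes 4171.50 × 2781.00 — a scale of ×1.2734.
So the image's width is 2730.00 × 1.2734 ≈ 3476.25.

3476 px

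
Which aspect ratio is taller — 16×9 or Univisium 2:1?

16×9 = 1.778 and Univisium 2:1 = 2; 2 > 1.778. The smaller width-to-height ratio is the taller frame.

16×9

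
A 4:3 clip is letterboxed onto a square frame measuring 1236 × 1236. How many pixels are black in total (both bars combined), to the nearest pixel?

381924 pixels

4:3 is wider than square, so it spans the full width.
Content height = 1236 × 3/4 ≈ 927.0000 px.
Black = 1236 − 927.0000 = 309.0000 px.
Bar area = 309.0000 × 1236 ≈ 381924 px.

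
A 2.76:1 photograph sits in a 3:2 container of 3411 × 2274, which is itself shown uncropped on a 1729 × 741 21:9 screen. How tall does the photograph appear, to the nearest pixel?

403 px

First fit — 2.76:1 into 3411×2274 spans the width: 3411.00 × 1235.87.
The 3:2 canvas is height-limited in 1729×741, giving 1111.50 × 741.00; scale factor 0.3259.
Applying the same ×0.3259: 1235.87 → 402.72.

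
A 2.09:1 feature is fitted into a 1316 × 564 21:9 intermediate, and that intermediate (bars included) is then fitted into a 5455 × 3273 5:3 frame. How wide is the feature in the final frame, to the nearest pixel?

Inside the 1316×564 canvas the feature is height-limited at 1178.76 × 564.00.
21:9 in 5455×3273: fills the width, so the intermediate becomes 5455.00 × 2337.86 — a scale of ×4.1451.
So the feature's width is 1178.76 × 4.1451 ≈ 4886.12.

4886 px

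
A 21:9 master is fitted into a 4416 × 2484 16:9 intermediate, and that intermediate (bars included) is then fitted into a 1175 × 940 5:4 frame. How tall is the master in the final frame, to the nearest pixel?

Inside the 4416×2484 canvas the master is width-limited at 4416.00 × 1892.57.
Second fit — the 16:9 canvas into 1175×940 spans the width: 1175.00 × 660.94 (×0.2661 from 4416×2484).
The master scales with it: height 1892.57 × 0.2661 ≈ 503.57.

504 px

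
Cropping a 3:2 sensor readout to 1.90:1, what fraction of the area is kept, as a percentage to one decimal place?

78.9%

1.90:1 is wider than 3:2, so the crop keeps the full width and trims the height.
Fraction kept = (1.500)/(1.900) ≈ 78.95%.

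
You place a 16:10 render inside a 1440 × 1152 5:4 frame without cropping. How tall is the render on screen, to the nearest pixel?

16:10 is wider than 5:4, so it spans the full width.
That makes the image 900.00 px tall (1440 × 10/16).

900 px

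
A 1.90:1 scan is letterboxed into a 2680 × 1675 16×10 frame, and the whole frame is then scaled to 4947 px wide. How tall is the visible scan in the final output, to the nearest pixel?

2604 px

At 2680×1675 the scan is width-limited, so height = 2680 / 1.900 ≈ 1410.53 px.
Scaling 2680 → 4947 is ×1.8459, so the height becomes 1410.53 × 1.8459 ≈ 2603.68 px.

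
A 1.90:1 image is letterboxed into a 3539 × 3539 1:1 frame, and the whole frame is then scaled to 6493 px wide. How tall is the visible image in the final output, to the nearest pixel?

In the 3539×3539 frame the image fills the width: height = 3539 / 1.900 ≈ 1862.63 px.
Scaling 3539 → 6493 is ×1.8347, so the height becomes 1862.63 × 1.8347 ≈ 3417.37 px.

3417 px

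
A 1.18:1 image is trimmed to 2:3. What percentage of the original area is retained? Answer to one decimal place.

Going from 1.18:1 to 2:3 means cutting width while keeping height.
Area ratio = (0.667)/(1.180) = 56.50% retained.

56.5%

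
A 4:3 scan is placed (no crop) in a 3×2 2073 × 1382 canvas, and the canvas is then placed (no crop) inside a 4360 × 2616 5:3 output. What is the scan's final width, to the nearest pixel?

First fit — 4:3 into 2073×1382 spans the height: 1842.67 × 1382.00.
The 3×2 canvas is height-limited in 4360×2616, giving 3924.00 × 2616.00; scale factor 1.8929.
The scan scales with it: width 1842.67 × 1.8929 ≈ 3488.00.

3488 px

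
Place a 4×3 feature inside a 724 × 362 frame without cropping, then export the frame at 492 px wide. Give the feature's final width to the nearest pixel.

In the 724×362 frame the feature fills the height: width = 362 × 4/3 ≈ 482.67 px.
The frame scales by 492/724 = 0.6796; 482.67 × 0.6796 ≈ 328.00 px.

328 px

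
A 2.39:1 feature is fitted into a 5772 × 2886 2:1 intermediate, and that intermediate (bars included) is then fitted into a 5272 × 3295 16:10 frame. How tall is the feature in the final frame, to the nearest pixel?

2.39:1 in 5772×2886: fills the width, so the feature is 5772.00 × 2415.06.
Second fit — the 2:1 canvas into 5272×3295 spans the width: 5272.00 × 2636.00 (×0.9134 from 5772×2886).
So the feature's height is 2415.06 × 0.9134 ≈ 2205.86.

2206 px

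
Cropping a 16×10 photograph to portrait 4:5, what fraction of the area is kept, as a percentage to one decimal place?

The height stays; only width is cut (since portrait 4:5 is narrower than 16×10).
Fraction kept = (0.800)/(1.600) ≈ 50.00%.

50.0%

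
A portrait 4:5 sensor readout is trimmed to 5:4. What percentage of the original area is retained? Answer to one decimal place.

64.0%

Going from portrait 4:5 to 5:4 means cutting height while keeping width.
Fraction kept = (0.800)/(1.250) ≈ 64.00%.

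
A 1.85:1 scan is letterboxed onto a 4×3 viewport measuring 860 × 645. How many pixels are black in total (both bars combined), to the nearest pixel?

154916 pixels

Since 1.850 > 1.333, the scan is width-limited.
Content height = 860 / 1.850 ≈ 464.8649 px.
645 − 464.8649 = 180.1351 px of bars.
Across the 860-px span: 180.1351 × 860 ≈ 154916 px.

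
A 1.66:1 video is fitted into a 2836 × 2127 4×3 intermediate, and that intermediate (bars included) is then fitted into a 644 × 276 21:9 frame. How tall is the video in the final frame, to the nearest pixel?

First fit — 1.66:1 into 2836×2127 spans the width: 2836.00 × 1708.43.
The 4×3 canvas is height-limited in 644×276, giving 368.00 × 276.00; scale factor 0.1298.
The video scales with it: height 1708.43 × 0.1298 ≈ 221.69.

222 px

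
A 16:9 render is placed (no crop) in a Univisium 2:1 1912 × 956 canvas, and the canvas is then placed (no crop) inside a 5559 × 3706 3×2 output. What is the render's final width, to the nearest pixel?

4941 px

First fit — 16:9 into 1912×956 spans the height: 1699.56 × 956.00.
Second fit — the Univisium 2:1 canvas into 5559×3706 spans the width: 5559.00 × 2779.50 (×2.9074 from 1912×956).
The render scales with it: width 1699.56 × 2.9074 ≈ 4941.33.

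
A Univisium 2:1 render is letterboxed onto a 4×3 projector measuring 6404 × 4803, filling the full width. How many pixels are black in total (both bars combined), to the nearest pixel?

10252804 pixels

The render is 6404 × 1/2 ≈ 3202.0000 px tall.
Black = 4803 − 3202.0000 = 1601.0000 px.
That's 1601.0000 × 6404 ≈ 10252804 black pixels.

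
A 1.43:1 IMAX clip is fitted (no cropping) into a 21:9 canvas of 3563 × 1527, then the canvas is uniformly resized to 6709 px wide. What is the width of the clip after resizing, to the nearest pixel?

4112 px

At 3563×1527 the clip is height-limited, so width = 1527 × 1.430 ≈ 2183.61 px.
The frame scales by 6709/3563 = 1.8830; 2183.61 × 1.8830 ≈ 4111.66 px.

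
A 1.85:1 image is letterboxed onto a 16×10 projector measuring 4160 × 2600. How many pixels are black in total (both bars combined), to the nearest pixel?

Since 1.850 > 1.600, the image is width-limited.
The image is 4160 / 1.850 ≈ 2248.6486 px tall.
Leftover height: 2600 − 2248.6486 = 351.3514 px.
Across the 4160-px span: 351.3514 × 4160 ≈ 1461622 px.

1461622 pixels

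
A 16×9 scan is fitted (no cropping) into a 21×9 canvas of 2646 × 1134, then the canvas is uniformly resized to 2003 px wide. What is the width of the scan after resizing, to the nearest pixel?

1526 px

In the 2646×1134 frame the scan fills the height: width = 1134 × 16/9 ≈ 2016.00 px.
Scaling 2646 → 2003 is ×0.7570, so the width becomes 2016.00 × 0.7570 ≈ 1526.10 px.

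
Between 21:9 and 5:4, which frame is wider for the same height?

21:9 = 2.333 and 5:4 = 1.25; 2.333 > 1.25.

21:9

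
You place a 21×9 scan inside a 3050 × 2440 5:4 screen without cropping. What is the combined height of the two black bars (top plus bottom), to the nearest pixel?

1133 px

21×9 (2.333) > 5:4 (1.250), so the scan fills the width.
The scan is 3050 × 9/21 ≈ 1307.14 px tall.
Leftover height: 2440 − 1307.14 = 1132.86 px.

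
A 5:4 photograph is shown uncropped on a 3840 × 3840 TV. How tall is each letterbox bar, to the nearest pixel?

5:4 is wider than 1:1, so it spans the full width.
Content height = 3840 × 4/5 ≈ 3072.00 px.
3840 − 3072.00 = 768.00 px of bars (384.00 each).

384 px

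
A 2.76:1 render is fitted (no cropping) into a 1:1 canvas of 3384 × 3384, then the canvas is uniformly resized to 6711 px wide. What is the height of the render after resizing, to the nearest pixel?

In the 3384×3384 frame the render fills the width: height = 3384 / 2.760 ≈ 1226.09 px.
The frame scales by 6711/3384 = 1.9832; 1226.09 × 1.9832 ≈ 2431.52 px.

2432 px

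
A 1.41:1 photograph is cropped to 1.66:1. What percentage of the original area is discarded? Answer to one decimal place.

15.1%

The width stays; only height is cut (since 1.66:1 is wider than 1.41:1).
Fraction kept = (1.410)/(1.660) ≈ 84.94%, so 15.06% is lost.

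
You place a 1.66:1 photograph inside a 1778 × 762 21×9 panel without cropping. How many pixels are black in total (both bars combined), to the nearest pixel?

390967 pixels

1.66:1 is narrower than 21×9, so it spans the full height.
That makes the image 1264.9200 px wide (762 × 1.660).
1778 − 1264.9200 = 513.0800 px of bars.
That's 513.0800 × 762 ≈ 390967 black pixels.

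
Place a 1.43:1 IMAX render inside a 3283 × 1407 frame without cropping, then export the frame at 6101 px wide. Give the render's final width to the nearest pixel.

In the 3283×1407 frame the render fills the height: width = 1407 × 1.430 ≈ 2012.01 px.
Scaling 3283 → 6101 is ×1.8584, so the width becomes 2012.01 × 1.8584 ≈ 3739.04 px.

3739 px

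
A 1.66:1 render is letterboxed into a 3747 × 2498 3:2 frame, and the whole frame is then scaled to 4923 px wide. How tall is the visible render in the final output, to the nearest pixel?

2966 px

Fitted into 3747×2498, the render spans the width; its height is 3747 / 1.660 ≈ 2257.23 px.
Resizing to 4923 px wide multiplies everything by 1.3139: 2257.23 → 2965.66 px.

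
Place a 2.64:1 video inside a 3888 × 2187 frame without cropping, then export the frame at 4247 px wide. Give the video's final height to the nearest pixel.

In the 3888×2187 frame the video fills the width: height = 3888 / 2.640 ≈ 1472.73 px.
The frame scales by 4247/3888 = 1.0923; 1472.73 × 1.0923 ≈ 1608.71 px.

1609 px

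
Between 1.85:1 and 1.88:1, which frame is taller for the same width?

1.85:1

1.85 and 1.88; 1.88 > 1.85. The smaller width-to-height ratio is the taller frame.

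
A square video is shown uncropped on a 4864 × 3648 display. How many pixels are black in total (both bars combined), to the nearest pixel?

4435968 pixels

square is narrower than 4×3, so it spans the full height.
Content width = 3648 × 1/1 ≈ 3648.0000 px.
Leftover width: 4864 − 3648.0000 = 1216.0000 px.
Bar area = 1216.0000 × 3648 ≈ 4435968 px.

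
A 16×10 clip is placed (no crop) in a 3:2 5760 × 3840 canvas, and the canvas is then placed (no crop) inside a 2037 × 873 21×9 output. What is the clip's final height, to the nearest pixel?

Inside the 5760×3840 canvas the clip is width-limited at 5760.00 × 3600.00.
The 3:2 canvas is height-limited in 2037×873, giving 1309.50 × 873.00; scale factor 0.2273.
So the clip's height is 3600.00 × 0.2273 ≈ 818.44.

818 px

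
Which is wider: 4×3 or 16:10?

16:10

4×3 = 1.333 and 16:10 = 1.6; 1.6 > 1.333.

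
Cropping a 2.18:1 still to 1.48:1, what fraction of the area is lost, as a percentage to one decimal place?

32.1%

1.48:1 is narrower than 2.18:1, so the crop keeps the full height and trims the width.
Area ratio = (1.480)/(2.180) = 67.89%; the remaining 32.11% is cropped out.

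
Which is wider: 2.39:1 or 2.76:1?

2.76:1

2.39 and 2.76; 2.76 > 2.39.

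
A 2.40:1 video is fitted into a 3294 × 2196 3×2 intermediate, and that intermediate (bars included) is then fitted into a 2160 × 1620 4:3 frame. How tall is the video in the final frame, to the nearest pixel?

900 px

2.40:1 in 3294×2196: fills the width, so the video is 3294.00 × 1372.50.
Second fit — the 3×2 canvas into 2160×1620 spans the width: 2160.00 × 1440.00 (×0.6557 from 3294×2196).
The video scales with it: height 1372.50 × 0.6557 ≈ 900.00.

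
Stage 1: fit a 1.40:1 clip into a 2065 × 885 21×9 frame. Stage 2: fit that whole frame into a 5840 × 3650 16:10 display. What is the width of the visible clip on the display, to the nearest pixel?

3504 px

Inside the 2065×885 canvas the clip is height-limited at 1239.00 × 885.00.
The 21×9 canvas is width-limited in 5840×3650, giving 5840.00 × 2502.86; scale factor 2.8281.
The clip scales with it: width 1239.00 × 2.8281 ≈ 3504.00.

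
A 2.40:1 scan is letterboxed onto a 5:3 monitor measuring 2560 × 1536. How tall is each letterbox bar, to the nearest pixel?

Since 2.400 > 1.667, the scan is width-limited.
The scan is 2560 / 2.400 ≈ 1066.67 px tall.
Leftover height: 1536 − 1066.67 = 469.33 px → 234.67 each side.

235 px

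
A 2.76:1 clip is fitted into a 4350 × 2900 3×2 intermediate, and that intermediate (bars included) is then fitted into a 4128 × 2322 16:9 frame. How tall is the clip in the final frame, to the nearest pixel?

2.76:1 in 4350×2900: fills the width, so the clip is 4350.00 × 1576.09.
3×2 in 4128×2322: fills the height, so the intermediate becomes 3483.00 × 2322.00 — a scale of ×0.8007.
The clip scales with it: height 1576.09 × 0.8007 ≈ 1261.96.

1262 px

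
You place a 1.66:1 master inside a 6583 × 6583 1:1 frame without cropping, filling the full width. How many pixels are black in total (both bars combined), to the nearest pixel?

That makes the image 3965.6627 px tall (6583 / 1.660).
Black = 6583 − 3965.6627 = 2617.3373 px.
That's 2617.3373 × 6583 ≈ 17229932 black pixels.

17229932 pixels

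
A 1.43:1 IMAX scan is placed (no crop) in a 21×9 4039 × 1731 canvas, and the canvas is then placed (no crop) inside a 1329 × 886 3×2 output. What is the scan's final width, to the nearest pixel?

814 px

First fit — 1.43:1 IMAX into 4039×1731 spans the height: 2475.33 × 1731.00.
The 21×9 canvas is width-limited in 1329×886, giving 1329.00 × 569.57; scale factor 0.3290.
The scan scales with it: width 2475.33 × 0.3290 ≈ 814.49.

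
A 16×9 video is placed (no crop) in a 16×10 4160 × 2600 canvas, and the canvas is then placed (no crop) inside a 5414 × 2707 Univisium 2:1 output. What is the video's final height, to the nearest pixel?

2436 px

First fit — 16×9 into 4160×2600 spans the width: 4160.00 × 2340.00.
16×10 in 5414×2707: fills the height, so the intermediate becomes 4331.20 × 2707.00 — a scale of ×1.0412.
So the video's height is 2340.00 × 1.0412 ≈ 2436.30.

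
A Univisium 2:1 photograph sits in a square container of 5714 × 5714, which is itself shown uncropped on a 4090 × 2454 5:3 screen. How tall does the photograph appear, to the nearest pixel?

1227 px

First fit — Univisium 2:1 into 5714×5714 spans the width: 5714.00 × 2857.00.
The square canvas is height-limited in 4090×2454, giving 2454.00 × 2454.00; scale factor 0.4295.
Applying the same ×0.4295: 2857.00 → 1227.00.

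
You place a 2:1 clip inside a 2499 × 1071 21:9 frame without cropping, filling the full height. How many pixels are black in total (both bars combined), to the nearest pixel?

Content width = 1071 × 2/1 ≈ 2142.0000 px.
Leftover width: 2499 − 2142.0000 = 357.0000 px.
Across the 1071-px span: 357.0000 × 1071 ≈ 382347 px.

382347 pixels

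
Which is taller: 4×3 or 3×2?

4×3 = 1.333 and 3×2 = 1.5; 1.5 > 1.333. The smaller width-to-height ratio is the taller frame.

4×3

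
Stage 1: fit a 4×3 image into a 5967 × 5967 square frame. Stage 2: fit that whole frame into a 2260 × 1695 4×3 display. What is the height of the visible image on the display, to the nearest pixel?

First fit — 4×3 into 5967×5967 spans the width: 5967.00 × 4475.25.
The square canvas is height-limited in 2260×1695, giving 1695.00 × 1695.00; scale factor 0.2841.
The image scales with it: height 4475.25 × 0.2841 ≈ 1271.25.

1271 px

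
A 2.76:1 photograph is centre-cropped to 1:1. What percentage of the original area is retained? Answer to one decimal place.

36.2%

The height stays; only width is cut (since 1:1 is narrower than 2.76:1).
Area ratio = (1.000)/(2.760) = 36.23% retained.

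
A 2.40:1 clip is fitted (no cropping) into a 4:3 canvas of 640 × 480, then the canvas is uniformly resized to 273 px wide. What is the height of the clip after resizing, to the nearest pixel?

114 px

In the 640×480 frame the clip fills the width: height = 640 / 2.400 ≈ 266.67 px.
The frame scales by 273/640 = 0.4266; 266.67 × 0.4266 ≈ 113.75 px.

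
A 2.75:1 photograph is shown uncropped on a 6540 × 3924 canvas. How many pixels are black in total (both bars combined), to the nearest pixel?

10109651 pixels

2.75:1 (2.750) > 5:3 (1.667), so the photograph fills the width.
Content height = 6540 / 2.750 ≈ 2378.1818 px.
3924 − 2378.1818 = 1545.8182 px of bars.
That's 1545.8182 × 6540 ≈ 10109651 black pixels.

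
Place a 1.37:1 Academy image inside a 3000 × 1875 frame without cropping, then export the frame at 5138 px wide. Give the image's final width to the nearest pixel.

In the 3000×1875 frame the image fills the height: width = 1875 × 1.370 ≈ 2568.75 px.
The frame scales by 5138/3000 = 1.7127; 2568.75 × 1.7127 ≈ 4399.41 px.

4399 px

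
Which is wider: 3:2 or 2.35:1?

2.35:1

3:2 = 1.5 and 2.35; 2.35 > 1.5.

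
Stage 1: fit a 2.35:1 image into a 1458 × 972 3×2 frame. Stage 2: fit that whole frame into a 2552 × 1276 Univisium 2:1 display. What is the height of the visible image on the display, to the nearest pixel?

Inside the 1458×972 canvas the image is width-limited at 1458.00 × 620.43.
3×2 in 2552×1276: fills the height, so the intermediate becomes 1914.00 × 1276.00 — a scale of ×1.3128.
The image scales with it: height 620.43 × 1.3128 ≈ 814.47.

814 px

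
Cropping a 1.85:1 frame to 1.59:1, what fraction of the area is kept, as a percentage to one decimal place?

85.9%

Going from 1.85:1 to 1.59:1 means cutting width while keeping height.
Fraction kept = (1.590)/(1.850) ≈ 85.95%.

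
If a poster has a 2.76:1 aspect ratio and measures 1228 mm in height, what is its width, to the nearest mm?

3389 mm

At 2.76:1, 1228 × 2.760 ≈ 3389.28.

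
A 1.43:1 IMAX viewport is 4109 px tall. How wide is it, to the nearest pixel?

At 1.43:1 IMAX, 4109 × 1.430 ≈ 5875.87.

5876 px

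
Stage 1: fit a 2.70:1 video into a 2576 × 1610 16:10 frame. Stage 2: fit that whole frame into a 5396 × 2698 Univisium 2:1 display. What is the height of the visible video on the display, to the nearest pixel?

Inside the 2576×1610 canvas the video is width-limited at 2576.00 × 954.07.
16:10 in 5396×2698: fills the height, so the intermediate becomes 4316.80 × 2698.00 — a scale of ×1.6758.
Applying the same ×1.6758: 954.07 → 1598.81.

1599 px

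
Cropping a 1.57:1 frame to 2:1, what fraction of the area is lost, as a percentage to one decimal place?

2:1 is wider than 1.57:1, so the crop keeps the full width and trims the height.
(1.570)/(2.000) ≈ 0.785 of the area survives, leaving 21.50% discarded.

21.5%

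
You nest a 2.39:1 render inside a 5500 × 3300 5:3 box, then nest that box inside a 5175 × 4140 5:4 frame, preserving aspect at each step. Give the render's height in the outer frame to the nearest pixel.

2165 px

2.39:1 in 5500×3300: fills the width, so the render is 5500.00 × 2301.26.
5:3 in 5175×4140: fills the width, so the intermediate becomes 5175.00 × 3105.00 — a scale of ×0.9409.
So the render's height is 2301.26 × 0.9409 ≈ 2165.27.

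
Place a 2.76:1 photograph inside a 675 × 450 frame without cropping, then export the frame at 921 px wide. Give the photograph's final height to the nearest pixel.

334 px

At 675×450 the photograph is width-limited, so height = 675 / 2.760 ≈ 244.57 px.
The frame scales by 921/675 = 1.3644; 244.57 × 1.3644 ≈ 333.70 px.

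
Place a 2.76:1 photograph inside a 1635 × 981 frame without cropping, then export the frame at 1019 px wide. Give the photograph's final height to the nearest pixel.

At 1635×981 the photograph is width-limited, so height = 1635 / 2.760 ≈ 592.39 px.
The frame scales by 1019/1635 = 0.6232; 592.39 × 0.6232 ≈ 369.20 px.

369 px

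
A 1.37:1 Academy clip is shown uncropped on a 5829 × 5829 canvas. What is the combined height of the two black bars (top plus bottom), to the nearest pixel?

Since 1.370 > 1.000, the clip is width-limited.
The clip is 5829 / 1.370 ≈ 4254.74 px tall.
Black = 5829 − 4254.74 = 1574.26 px.

1574 px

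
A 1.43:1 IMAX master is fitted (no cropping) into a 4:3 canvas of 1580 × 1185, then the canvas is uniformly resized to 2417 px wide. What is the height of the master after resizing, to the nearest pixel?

Fitted into 1580×1185, the master spans the width; its height is 1580 / 1.430 ≈ 1104.90 px.
Scaling 1580 → 2417 is ×1.5297, so the height becomes 1104.90 × 1.5297 ≈ 1690.21 px.

1690 px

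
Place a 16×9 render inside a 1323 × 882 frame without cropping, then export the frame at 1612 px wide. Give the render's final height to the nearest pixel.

At 1323×882 the render is width-limited, so height = 1323 × 9/16 ≈ 744.19 px.
Scaling 1323 → 1612 is ×1.2184, so the height becomes 744.19 × 1.2184 ≈ 906.75 px.

907 px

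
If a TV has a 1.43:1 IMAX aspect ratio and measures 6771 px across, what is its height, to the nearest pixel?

4735 px

Height = 6771 / 1.430 = 4734.97.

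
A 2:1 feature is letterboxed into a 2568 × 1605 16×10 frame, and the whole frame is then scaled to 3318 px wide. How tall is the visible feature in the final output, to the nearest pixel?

1659 px

At 2568×1605 the feature is width-limited, so height = 2568 × 1/2 ≈ 1284.00 px.
The frame scales by 3318/2568 = 1.2921; 1284.00 × 1.2921 ≈ 1659.00 px.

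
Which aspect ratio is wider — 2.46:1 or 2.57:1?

2.46 and 2.57; 2.57 > 2.46.

2.57:1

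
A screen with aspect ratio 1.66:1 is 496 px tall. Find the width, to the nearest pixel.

823 px

At 1.66:1, 496 × 1.660 ≈ 823.36.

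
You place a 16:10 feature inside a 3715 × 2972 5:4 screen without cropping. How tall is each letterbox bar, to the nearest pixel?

325 px

16:10 (1.600) > 5:4 (1.250), so the feature fills the width.
Content height = 3715 × 10/16 ≈ 2321.88 px.
2972 − 2321.88 = 650.12 px of bars (325.06 each).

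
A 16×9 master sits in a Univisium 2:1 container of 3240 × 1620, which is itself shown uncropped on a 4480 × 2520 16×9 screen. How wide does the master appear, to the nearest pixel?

Inside the 3240×1620 canvas the master is height-limited at 2880.00 × 1620.00.
The Univisium 2:1 canvas is width-limited in 4480×2520, giving 4480.00 × 2240.00; scale factor 1.3827.
Applying the same ×1.3827: 2880.00 → 3982.22.

3982 px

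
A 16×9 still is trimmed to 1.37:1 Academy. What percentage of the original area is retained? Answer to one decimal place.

1.37:1 Academy is narrower than 16×9, so the crop keeps the full height and trims the width.
(1.370)/(1.778) ≈ 0.771 of the area survives.

77.1%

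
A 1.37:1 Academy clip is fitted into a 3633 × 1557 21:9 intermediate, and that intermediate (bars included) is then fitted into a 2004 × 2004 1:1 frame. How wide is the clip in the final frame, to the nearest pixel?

1177 px

First fit — 1.37:1 Academy into 3633×1557 spans the height: 2133.09 × 1557.00.
The 21:9 canvas is width-limited in 2004×2004, giving 2004.00 × 858.86; scale factor 0.5516.
So the clip's width is 2133.09 × 0.5516 ≈ 1176.63.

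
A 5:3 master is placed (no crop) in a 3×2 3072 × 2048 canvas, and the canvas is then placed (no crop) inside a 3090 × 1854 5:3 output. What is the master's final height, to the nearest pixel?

1669 px

5:3 in 3072×2048: fills the width, so the master is 3072.00 × 1843.20.
The 3×2 canvas is height-limited in 3090×1854, giving 2781.00 × 1854.00; scale factor 0.9053.
Applying the same ×0.9053: 1843.20 → 1668.60.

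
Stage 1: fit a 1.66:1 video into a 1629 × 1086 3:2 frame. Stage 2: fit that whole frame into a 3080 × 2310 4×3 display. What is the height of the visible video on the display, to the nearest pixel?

1855 px

First fit — 1.66:1 into 1629×1086 spans the width: 1629.00 × 981.33.
The 3:2 canvas is width-limited in 3080×2310, giving 3080.00 × 2053.33; scale factor 1.8907.
So the video's height is 981.33 × 1.8907 ≈ 1855.42.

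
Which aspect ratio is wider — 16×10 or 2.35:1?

2.35:1

16×10 = 1.6 and 2.35; 2.35 > 1.6.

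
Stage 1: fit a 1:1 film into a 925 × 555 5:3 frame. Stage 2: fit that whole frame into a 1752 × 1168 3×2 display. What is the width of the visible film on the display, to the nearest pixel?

1051 px

First fit — 1:1 into 925×555 spans the height: 555.00 × 555.00.
The 5:3 canvas is width-limited in 1752×1168, giving 1752.00 × 1051.20; scale factor 1.8941.
So the film's width is 555.00 × 1.8941 ≈ 1051.20.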